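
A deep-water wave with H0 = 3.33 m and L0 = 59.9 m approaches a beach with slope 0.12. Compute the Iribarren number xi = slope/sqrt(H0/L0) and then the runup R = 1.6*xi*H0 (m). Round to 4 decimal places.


xi = slope / sqrt(H0/L0)
H0/L0 = 3.33/59.9 = 0.055593
sqrt(0.055593) = 0.235781
xi = 0.12 / 0.235781 = 0.508947
R = 1.6 * xi * H0 = 1.6 * 0.508947 * 3.33
R = 2.7117 m

2.7117


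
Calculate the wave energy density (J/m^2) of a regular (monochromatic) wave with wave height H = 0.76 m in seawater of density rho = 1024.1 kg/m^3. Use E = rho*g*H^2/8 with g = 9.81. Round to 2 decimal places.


E = (1/8) * rho * g * H^2
E = (1/8) * 1024.1 * 9.81 * 0.76^2
E = 0.125 * 1024.1 * 9.81 * 0.5776
E = 725.35 J/m^2

725.35


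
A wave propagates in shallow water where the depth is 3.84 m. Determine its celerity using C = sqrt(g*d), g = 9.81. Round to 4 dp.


Using the shallow-water approximation:
C = sqrt(g * d) = sqrt(9.81 * 3.84)
C = sqrt(37.6704)
C = 6.1376 m/s

6.1376


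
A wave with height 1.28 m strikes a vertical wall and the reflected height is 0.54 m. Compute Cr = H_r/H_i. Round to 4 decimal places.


Cr = H_r / H_i
Cr = 0.54 / 1.28
Cr = 0.4219

0.4219


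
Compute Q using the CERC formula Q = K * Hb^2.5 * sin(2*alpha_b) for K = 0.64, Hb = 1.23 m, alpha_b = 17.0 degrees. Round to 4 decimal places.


Q = K * Hb^2.5 * sin(2 * alpha_b)
Hb^2.5 = 1.23^2.5 = 1.677887
sin(2 * 17.0) = sin(34.0) = 0.559193
Q = 0.64 * 1.677887 * 0.559193
Q = 0.6005 m^3/s

0.6005


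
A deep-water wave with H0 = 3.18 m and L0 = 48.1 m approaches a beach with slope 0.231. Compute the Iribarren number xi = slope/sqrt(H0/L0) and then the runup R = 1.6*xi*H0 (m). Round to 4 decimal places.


xi = slope / sqrt(H0/L0)
H0/L0 = 3.18/48.1 = 0.066112
sqrt(0.066112) = 0.257123
xi = 0.231 / 0.257123 = 0.898403
R = 1.6 * xi * H0 = 1.6 * 0.898403 * 3.18
R = 4.5711 m

4.5711


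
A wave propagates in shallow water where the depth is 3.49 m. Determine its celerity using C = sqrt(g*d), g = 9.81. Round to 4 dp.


Using the shallow-water approximation:
C = sqrt(g * d) = sqrt(9.81 * 3.49)
C = sqrt(34.2369)
C = 5.8512 m/s

5.8512


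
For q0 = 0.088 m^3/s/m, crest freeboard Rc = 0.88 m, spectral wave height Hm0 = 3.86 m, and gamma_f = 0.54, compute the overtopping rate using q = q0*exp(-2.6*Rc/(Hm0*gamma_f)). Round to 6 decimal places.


q = q0 * exp(-2.6 * Rc / (Hm0 * gamma_f))
Exponent = -2.6 * 0.88 / (3.86 * 0.54)
= -2.6 * 0.88 / 2.0844
= -1.097678
exp(-1.097678) = 0.333645
q = 0.088 * 0.333645
q = 0.029361 m^3/s/m

0.029361


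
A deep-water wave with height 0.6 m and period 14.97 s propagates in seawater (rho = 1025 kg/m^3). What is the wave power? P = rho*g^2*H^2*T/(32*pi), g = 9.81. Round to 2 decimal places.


P = rho * g^2 * H^2 * T / (32 * pi)
P = 1025 * 9.81^2 * 0.6^2 * 14.97 / (32 * pi)
P = 1025 * 96.2361 * 0.3600 * 14.97 / 100.53096
P = 5287.94 W/m

5287.94


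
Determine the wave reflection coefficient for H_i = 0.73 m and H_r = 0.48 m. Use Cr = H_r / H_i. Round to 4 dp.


Cr = H_r / H_i
Cr = 0.48 / 0.73
Cr = 0.6575

0.6575


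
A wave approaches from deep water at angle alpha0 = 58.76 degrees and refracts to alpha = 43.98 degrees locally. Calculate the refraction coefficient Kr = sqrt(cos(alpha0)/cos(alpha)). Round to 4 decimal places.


Kr = sqrt(cos(alpha0) / cos(alpha))
cos(58.76) = 0.518624
cos(43.98) = 0.719582
Kr = sqrt(0.518624 / 0.719582)
Kr = sqrt(0.720729)
Kr = 0.8490

0.8490


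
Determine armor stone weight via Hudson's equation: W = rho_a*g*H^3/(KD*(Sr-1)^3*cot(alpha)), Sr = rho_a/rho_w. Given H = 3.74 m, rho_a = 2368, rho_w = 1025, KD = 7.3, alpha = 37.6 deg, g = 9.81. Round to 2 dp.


Sr = rho_a / rho_w = 2368 / 1025 = 2.310244
(Sr - 1) = 1.310244
(Sr - 1)^3 = 2.249347
cot(37.6) = 1 / tan(37.6) = 1 / 0.770104 = 1.298526
Numerator = 2368 * 9.81 * 3.74^3 = 1215249.6706
Denominator = 7.3 * 2.249347 * 1.298526 = 21.322106
W = 1215249.6706 / 21.322106
W = 56994.82 N

56994.82


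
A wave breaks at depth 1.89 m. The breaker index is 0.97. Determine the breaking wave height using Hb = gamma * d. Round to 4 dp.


Hb = gamma * d
Hb = 0.97 * 1.89
Hb = 1.8333 m

1.8333


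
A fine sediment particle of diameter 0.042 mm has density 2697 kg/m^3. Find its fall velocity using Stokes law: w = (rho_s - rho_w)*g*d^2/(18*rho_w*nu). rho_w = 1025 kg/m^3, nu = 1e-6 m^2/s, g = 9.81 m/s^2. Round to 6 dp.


w = (rho_s - rho_w) * g * d^2 / (18 * rho_w * nu)
d = 0.042 mm = 0.000042 m
rho_s - rho_w = 2697 - 1025 = 1672
Numerator = 1672 * 9.81 * (0.000042)^2 = 0.000028933692
Denominator = 18 * 1025 * 1e-6 = 0.018450
w = 0.001568 m/s

0.001568


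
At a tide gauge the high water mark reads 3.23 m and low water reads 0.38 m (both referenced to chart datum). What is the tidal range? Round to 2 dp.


Tidal range = High water - Low water
Tidal range = 3.23 - (0.38)
Tidal range = 2.85 m

2.85


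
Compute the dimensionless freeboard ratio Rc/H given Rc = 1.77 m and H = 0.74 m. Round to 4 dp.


Relative freeboard = Rc / H
= 1.77 / 0.74
= 2.3919

2.3919


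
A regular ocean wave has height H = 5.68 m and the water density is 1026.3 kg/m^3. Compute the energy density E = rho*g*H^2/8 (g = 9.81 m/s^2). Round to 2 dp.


E = (1/8) * rho * g * H^2
E = (1/8) * 1026.3 * 9.81 * 5.68^2
E = 0.125 * 1026.3 * 9.81 * 32.2624
E = 40602.24 J/m^2

40602.24


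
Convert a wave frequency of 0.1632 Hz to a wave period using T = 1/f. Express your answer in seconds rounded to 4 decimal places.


T = 1 / f
T = 1 / 0.1632
T = 6.1275 s

6.1275


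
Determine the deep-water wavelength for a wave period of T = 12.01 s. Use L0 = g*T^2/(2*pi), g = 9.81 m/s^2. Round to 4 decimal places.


L0 = g * T^2 / (2 * pi)
L0 = 9.81 * 12.01^2 / (2 * pi)
L0 = 9.81 * 144.2401 / 6.28319
L0 = 1414.9954 / 6.28319
L0 = 225.2035 m

225.2035


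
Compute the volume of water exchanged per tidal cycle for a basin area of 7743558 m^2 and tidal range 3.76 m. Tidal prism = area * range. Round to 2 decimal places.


Tidal prism = Area * Tidal range
P = 7743558 * 3.76
P = 29115778.08 m^3

29115778.08


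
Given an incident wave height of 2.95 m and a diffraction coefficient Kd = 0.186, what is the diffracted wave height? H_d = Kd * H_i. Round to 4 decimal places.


H_d = Kd * H_i
H_d = 0.186 * 2.95
H_d = 0.5487 m

0.5487


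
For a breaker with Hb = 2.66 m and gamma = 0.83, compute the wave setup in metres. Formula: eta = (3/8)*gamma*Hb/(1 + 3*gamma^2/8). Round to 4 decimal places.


eta = (3/8) * gamma * Hb / (1 + 3*gamma^2/8)
Numerator = (3/8) * 0.83 * 2.66 = 0.827925
Denominator = 1 + 3*0.83^2/8 = 1 + 0.258338 = 1.258338
eta = 0.827925 / 1.258338
eta = 0.6580 m

0.6580


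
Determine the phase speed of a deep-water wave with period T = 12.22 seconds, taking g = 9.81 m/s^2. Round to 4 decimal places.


We use the deep-water celerity formula:
C = g * T / (2 * pi)
C = 9.81 * 12.22 / (2 * 3.14159...)
C = 119.878200 / 6.283185
C = 19.0792 m/s

19.0792


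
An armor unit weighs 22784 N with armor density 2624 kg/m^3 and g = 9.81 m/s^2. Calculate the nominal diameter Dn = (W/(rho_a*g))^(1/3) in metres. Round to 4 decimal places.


V = W / (rho_a * g)
V = 22784 / (2624 * 9.81)
V = 22784 / 25741.44
V = 0.885110 m^3
Dn = V^(1/3) = 0.885110^(1/3)
Dn = 0.9601 m

0.9601


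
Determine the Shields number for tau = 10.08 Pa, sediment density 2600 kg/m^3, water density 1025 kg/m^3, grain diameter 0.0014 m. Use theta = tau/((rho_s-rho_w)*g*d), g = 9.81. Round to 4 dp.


theta = tau / ((rho_s - rho_w) * g * d)
rho_s - rho_w = 2600 - 1025 = 1575
Denominator = 1575 * 9.81 * 0.0014 = 21.631050
theta = 10.08 / 21.631050
theta = 0.4660

0.4660


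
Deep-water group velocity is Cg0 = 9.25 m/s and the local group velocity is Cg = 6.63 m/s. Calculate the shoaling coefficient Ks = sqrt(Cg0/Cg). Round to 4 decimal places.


Ks = sqrt(Cg0 / Cg)
Ks = sqrt(9.25 / 6.63)
Ks = sqrt(1.3952)
Ks = 1.1812

1.1812


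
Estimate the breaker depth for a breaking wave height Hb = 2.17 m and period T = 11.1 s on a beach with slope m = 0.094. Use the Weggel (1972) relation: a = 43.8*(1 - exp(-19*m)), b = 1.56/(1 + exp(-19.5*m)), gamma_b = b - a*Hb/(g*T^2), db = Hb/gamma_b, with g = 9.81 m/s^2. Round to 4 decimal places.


a = 43.8 * (1 - exp(-19 * m))
exp(-19 * 0.094) = exp(-1.7860) = 0.167629
a = 43.8 * (1 - 0.167629) = 36.457835
b = 1.56 / (1 + exp(-19.5 * m))
exp(-19.5 * 0.094) = exp(-1.8330) = 0.159933
b = 1.56 / (1 + 0.159933) = 1.344905
Hb / (g * T^2) = 2.17 / (9.81 * 11.1^2) = 2.17 / 1208.6901 = 0.00179533
gamma_b = b - a * Hb/(g*T^2) = 1.344905 - 36.457835 * 0.00179533 = 1.279451
db = Hb / gamma_b = 2.17 / 1.279451
db = 1.6960 m

1.6960


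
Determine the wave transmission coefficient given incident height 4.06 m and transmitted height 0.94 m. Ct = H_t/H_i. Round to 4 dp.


Ct = H_t / H_i
Ct = 0.94 / 4.06
Ct = 0.2315

0.2315


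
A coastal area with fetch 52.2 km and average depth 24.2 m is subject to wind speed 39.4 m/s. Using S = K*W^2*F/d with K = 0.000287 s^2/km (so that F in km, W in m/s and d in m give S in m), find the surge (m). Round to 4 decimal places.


S = K * W^2 * F / d
W^2 = 39.4^2 = 1552.36
S = 0.000287 * 1552.36 * 52.2 / 24.2
Numerator = 0.000287 * 1552.36 * 52.2 = 23.256526
S = 23.256526 / 24.2 = 0.9610 m

0.9610


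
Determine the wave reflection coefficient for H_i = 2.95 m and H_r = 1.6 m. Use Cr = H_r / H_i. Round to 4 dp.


Cr = H_r / H_i
Cr = 1.6 / 2.95
Cr = 0.5424

0.5424


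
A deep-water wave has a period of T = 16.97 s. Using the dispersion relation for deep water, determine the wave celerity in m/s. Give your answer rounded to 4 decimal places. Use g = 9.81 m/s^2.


We use the deep-water celerity formula:
C = g * T / (2 * pi)
C = 9.81 * 16.97 / (2 * 3.14159...)
C = 166.475700 / 6.283185
C = 26.4954 m/s

26.4954


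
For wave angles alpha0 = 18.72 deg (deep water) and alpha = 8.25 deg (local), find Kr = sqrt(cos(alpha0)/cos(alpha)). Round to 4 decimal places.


Kr = sqrt(cos(alpha0) / cos(alpha))
cos(18.72) = 0.947098
cos(8.25) = 0.989651
Kr = sqrt(0.947098 / 0.989651)
Kr = sqrt(0.957002)
Kr = 0.9783

0.9783


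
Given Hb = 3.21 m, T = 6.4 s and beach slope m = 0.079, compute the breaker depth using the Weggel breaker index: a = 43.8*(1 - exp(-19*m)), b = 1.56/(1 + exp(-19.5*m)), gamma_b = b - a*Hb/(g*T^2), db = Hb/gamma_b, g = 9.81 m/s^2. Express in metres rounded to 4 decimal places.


a = 43.8 * (1 - exp(-19 * m))
exp(-19 * 0.079) = exp(-1.5010) = 0.222907
a = 43.8 * (1 - 0.222907) = 34.036667
b = 1.56 / (1 + exp(-19.5 * m))
exp(-19.5 * 0.079) = exp(-1.5405) = 0.214274
b = 1.56 / (1 + 0.214274) = 1.284718
Hb / (g * T^2) = 3.21 / (9.81 * 6.4^2) = 3.21 / 401.8176 = 0.00798870
gamma_b = b - a * Hb/(g*T^2) = 1.284718 - 34.036667 * 0.00798870 = 1.012810
db = Hb / gamma_b = 3.21 / 1.012810
db = 3.1694 m

3.1694


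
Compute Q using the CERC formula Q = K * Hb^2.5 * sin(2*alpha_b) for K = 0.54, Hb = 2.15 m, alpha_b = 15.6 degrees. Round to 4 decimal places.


Q = K * Hb^2.5 * sin(2 * alpha_b)
Hb^2.5 = 2.15^2.5 = 6.777915
sin(2 * 15.6) = sin(31.2) = 0.518027
Q = 0.54 * 6.777915 * 0.518027
Q = 1.8960 m^3/s

1.8960


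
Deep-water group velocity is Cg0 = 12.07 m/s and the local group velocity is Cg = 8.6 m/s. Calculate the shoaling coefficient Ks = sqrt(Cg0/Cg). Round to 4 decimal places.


Ks = sqrt(Cg0 / Cg)
Ks = sqrt(12.07 / 8.6)
Ks = sqrt(1.4035)
Ks = 1.1847

1.1847


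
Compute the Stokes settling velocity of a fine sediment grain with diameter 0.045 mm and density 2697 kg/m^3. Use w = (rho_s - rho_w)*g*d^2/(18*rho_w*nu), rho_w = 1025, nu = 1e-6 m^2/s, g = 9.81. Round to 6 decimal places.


w = (rho_s - rho_w) * g * d^2 / (18 * rho_w * nu)
d = 0.045 mm = 0.000045 m
rho_s - rho_w = 2697 - 1025 = 1672
Numerator = 1672 * 9.81 * (0.000045)^2 = 0.000033214698
Denominator = 18 * 1025 * 1e-6 = 0.018450
w = 0.001800 m/s

0.001800


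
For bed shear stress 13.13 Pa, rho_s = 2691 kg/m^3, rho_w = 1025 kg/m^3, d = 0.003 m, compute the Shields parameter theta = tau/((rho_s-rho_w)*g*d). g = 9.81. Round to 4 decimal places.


theta = tau / ((rho_s - rho_w) * g * d)
rho_s - rho_w = 2691 - 1025 = 1666
Denominator = 1666 * 9.81 * 0.003 = 49.030380
theta = 13.13 / 49.030380
theta = 0.2678

0.2678


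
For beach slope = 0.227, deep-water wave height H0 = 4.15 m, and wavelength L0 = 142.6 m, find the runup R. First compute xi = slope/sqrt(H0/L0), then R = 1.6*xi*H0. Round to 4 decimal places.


xi = slope / sqrt(H0/L0)
H0/L0 = 4.15/142.6 = 0.029102
sqrt(0.029102) = 0.170594
xi = 0.227 / 0.170594 = 1.330643
R = 1.6 * xi * H0 = 1.6 * 1.330643 * 4.15
R = 8.8355 m

8.8355


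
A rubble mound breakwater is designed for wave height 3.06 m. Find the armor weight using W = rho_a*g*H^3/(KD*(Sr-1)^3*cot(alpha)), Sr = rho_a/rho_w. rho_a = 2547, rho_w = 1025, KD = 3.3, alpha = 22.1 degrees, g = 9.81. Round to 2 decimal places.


Sr = rho_a / rho_w = 2547 / 1025 = 2.484878
(Sr - 1) = 1.484878
(Sr - 1)^3 = 3.273952
cot(22.1) = 1 / tan(22.1) = 1 / 0.406058 = 2.462703
Numerator = 2547 * 9.81 * 3.06^3 = 715916.2691
Denominator = 3.3 * 3.273952 * 2.462703 = 26.607149
W = 715916.2691 / 26.607149
W = 26906.91 N

26906.91


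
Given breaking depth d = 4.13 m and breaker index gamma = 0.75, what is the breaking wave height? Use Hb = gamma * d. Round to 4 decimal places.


Hb = gamma * d
Hb = 0.75 * 4.13
Hb = 3.0975 m

3.0975


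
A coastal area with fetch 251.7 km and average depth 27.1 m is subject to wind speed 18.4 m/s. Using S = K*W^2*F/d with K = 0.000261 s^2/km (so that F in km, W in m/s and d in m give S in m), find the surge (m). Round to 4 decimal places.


S = K * W^2 * F / d
W^2 = 18.4^2 = 338.56
S = 0.000261 * 338.56 * 251.7 / 27.1
Numerator = 0.000261 * 338.56 * 251.7 = 22.241259
S = 22.241259 / 27.1 = 0.8207 m

0.8207


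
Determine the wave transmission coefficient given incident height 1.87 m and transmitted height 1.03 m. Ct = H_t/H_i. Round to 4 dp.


Ct = H_t / H_i
Ct = 1.03 / 1.87
Ct = 0.5508

0.5508


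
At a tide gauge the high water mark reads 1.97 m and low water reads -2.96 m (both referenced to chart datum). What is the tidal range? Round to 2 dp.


Tidal range = High water - Low water
Tidal range = 1.97 - (-2.96)
Tidal range = 4.93 m

4.93


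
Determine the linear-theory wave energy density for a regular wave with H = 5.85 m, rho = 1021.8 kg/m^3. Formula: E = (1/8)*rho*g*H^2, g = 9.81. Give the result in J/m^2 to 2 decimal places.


E = (1/8) * rho * g * H^2
E = (1/8) * 1021.8 * 9.81 * 5.85^2
E = 0.125 * 1021.8 * 9.81 * 34.2225
E = 42880.19 J/m^2

42880.19


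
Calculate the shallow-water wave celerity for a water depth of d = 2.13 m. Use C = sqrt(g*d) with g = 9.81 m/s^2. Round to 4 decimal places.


Using the shallow-water approximation:
C = sqrt(g * d) = sqrt(9.81 * 2.13)
C = sqrt(20.8953)
C = 4.5711 m/s

4.5711


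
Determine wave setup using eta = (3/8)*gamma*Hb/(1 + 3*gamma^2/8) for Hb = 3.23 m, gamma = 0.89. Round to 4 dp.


eta = (3/8) * gamma * Hb / (1 + 3*gamma^2/8)
Numerator = (3/8) * 0.89 * 3.23 = 1.078013
Denominator = 1 + 3*0.89^2/8 = 1 + 0.297038 = 1.297038
eta = 1.078013 / 1.297038
eta = 0.8311 m

0.8311


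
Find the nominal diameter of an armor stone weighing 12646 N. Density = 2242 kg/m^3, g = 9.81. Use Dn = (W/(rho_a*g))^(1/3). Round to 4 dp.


V = W / (rho_a * g)
V = 12646 / (2242 * 9.81)
V = 12646 / 21994.02
V = 0.574974 m^3
Dn = V^(1/3) = 0.574974^(1/3)
Dn = 0.8315 m

0.8315


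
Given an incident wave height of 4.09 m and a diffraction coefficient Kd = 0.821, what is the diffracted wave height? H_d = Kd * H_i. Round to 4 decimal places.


H_d = Kd * H_i
H_d = 0.821 * 4.09
H_d = 3.3579 m

3.3579


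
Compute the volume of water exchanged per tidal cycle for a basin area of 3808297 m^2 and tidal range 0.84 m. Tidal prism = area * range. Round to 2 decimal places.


Tidal prism = Area * Tidal range
P = 3808297 * 0.84
P = 3198969.48 m^3

3198969.48


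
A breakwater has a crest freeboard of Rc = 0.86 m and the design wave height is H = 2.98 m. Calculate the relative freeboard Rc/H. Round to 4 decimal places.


Relative freeboard = Rc / H
= 0.86 / 2.98
= 0.2886

0.2886


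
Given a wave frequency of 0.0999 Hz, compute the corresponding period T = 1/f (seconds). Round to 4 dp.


T = 1 / f
T = 1 / 0.0999
T = 10.0100 s

10.0100


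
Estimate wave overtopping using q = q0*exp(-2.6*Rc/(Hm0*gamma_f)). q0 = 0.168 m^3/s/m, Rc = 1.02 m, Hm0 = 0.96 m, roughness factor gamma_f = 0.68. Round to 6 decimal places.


q = q0 * exp(-2.6 * Rc / (Hm0 * gamma_f))
Exponent = -2.6 * 1.02 / (0.96 * 0.68)
= -2.6 * 1.02 / 0.6528
= -4.062500
exp(-4.062500) = 0.017206
q = 0.168 * 0.017206
q = 0.002891 m^3/s/m

0.002891


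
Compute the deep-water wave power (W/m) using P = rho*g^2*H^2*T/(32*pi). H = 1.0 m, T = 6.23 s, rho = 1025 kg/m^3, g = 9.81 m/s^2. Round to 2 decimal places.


P = rho * g^2 * H^2 * T / (32 * pi)
P = 1025 * 9.81^2 * 1.0^2 * 6.23 / (32 * pi)
P = 1025 * 96.2361 * 1.0000 * 6.23 / 100.53096
P = 6112.94 W/m

6112.94


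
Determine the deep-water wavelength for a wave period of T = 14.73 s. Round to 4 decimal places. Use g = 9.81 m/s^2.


L0 = g * T^2 / (2 * pi)
L0 = 9.81 * 14.73^2 / (2 * pi)
L0 = 9.81 * 216.9729 / 6.28319
L0 = 2128.5041 / 6.28319
L0 = 338.7620 m

338.7620


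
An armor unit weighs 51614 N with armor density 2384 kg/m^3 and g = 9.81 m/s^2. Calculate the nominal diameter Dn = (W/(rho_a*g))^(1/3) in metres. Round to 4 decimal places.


V = W / (rho_a * g)
V = 51614 / (2384 * 9.81)
V = 51614 / 23387.04
V = 2.206949 m^3
Dn = V^(1/3) = 2.206949^(1/3)
Dn = 1.3020 m

1.3020


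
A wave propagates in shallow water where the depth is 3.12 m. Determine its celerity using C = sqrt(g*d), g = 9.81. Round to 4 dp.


Using the shallow-water approximation:
C = sqrt(g * d) = sqrt(9.81 * 3.12)
C = sqrt(30.6072)
C = 5.5324 m/s

5.5324


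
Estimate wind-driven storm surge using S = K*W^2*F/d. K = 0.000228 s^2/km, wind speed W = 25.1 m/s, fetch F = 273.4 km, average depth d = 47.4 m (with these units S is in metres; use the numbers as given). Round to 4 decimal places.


S = K * W^2 * F / d
W^2 = 25.1^2 = 630.01
S = 0.000228 * 630.01 * 273.4 / 47.4
Numerator = 0.000228 * 630.01 * 273.4 = 39.271799
S = 39.271799 / 47.4 = 0.8285 m

0.8285


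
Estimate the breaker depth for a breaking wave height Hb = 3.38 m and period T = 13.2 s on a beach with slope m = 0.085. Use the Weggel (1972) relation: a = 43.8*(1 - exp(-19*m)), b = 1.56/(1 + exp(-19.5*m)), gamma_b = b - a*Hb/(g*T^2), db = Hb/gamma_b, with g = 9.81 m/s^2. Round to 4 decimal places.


a = 43.8 * (1 - exp(-19 * m))
exp(-19 * 0.085) = exp(-1.6150) = 0.198891
a = 43.8 * (1 - 0.198891) = 35.088589
b = 1.56 / (1 + exp(-19.5 * m))
exp(-19.5 * 0.085) = exp(-1.6575) = 0.190615
b = 1.56 / (1 + 0.190615) = 1.310247
Hb / (g * T^2) = 3.38 / (9.81 * 13.2^2) = 3.38 / 1709.2944 = 0.00197742
gamma_b = b - a * Hb/(g*T^2) = 1.310247 - 35.088589 * 0.00197742 = 1.240862
db = Hb / gamma_b = 3.38 / 1.240862
db = 2.7239 m

2.7239


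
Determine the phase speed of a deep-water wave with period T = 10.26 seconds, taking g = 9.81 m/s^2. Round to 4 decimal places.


We use the deep-water celerity formula:
C = g * T / (2 * pi)
C = 9.81 * 10.26 / (2 * 3.14159...)
C = 100.650600 / 6.283185
C = 16.0190 m/s

16.0190


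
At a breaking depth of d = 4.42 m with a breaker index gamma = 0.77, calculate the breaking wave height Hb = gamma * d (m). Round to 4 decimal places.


Hb = gamma * d
Hb = 0.77 * 4.42
Hb = 3.4034 m

3.4034


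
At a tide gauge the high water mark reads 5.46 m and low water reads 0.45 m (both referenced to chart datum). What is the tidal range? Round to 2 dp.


Tidal range = High water - Low water
Tidal range = 5.46 - (0.45)
Tidal range = 5.01 m

5.01


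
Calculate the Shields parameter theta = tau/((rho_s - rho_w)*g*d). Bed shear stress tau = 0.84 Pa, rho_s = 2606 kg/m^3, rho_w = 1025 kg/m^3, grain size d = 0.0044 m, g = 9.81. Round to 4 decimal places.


theta = tau / ((rho_s - rho_w) * g * d)
rho_s - rho_w = 2606 - 1025 = 1581
Denominator = 1581 * 9.81 * 0.0044 = 68.242284
theta = 0.84 / 68.242284
theta = 0.0123

0.0123


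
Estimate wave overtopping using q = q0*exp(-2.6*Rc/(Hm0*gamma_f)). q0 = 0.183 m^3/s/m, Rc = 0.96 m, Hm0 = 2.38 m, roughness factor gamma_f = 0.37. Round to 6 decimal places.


q = q0 * exp(-2.6 * Rc / (Hm0 * gamma_f))
Exponent = -2.6 * 0.96 / (2.38 * 0.37)
= -2.6 * 0.96 / 0.8806
= -2.834431
exp(-2.834431) = 0.058752
q = 0.183 * 0.058752
q = 0.010752 m^3/s/m

0.010752


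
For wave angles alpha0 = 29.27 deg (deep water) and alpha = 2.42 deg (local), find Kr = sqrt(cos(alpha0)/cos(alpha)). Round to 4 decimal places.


Kr = sqrt(cos(alpha0) / cos(alpha))
cos(29.27) = 0.872325
cos(2.42) = 0.999108
Kr = sqrt(0.872325 / 0.999108)
Kr = sqrt(0.873104)
Kr = 0.9344

0.9344


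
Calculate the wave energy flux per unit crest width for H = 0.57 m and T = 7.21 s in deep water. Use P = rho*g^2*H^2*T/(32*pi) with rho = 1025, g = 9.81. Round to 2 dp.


P = rho * g^2 * H^2 * T / (32 * pi)
P = 1025 * 9.81^2 * 0.57^2 * 7.21 / (32 * pi)
P = 1025 * 96.2361 * 0.3249 * 7.21 / 100.53096
P = 2298.51 W/m

2298.51


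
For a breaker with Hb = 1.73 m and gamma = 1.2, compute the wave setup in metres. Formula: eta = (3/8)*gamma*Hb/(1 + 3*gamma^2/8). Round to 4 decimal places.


eta = (3/8) * gamma * Hb / (1 + 3*gamma^2/8)
Numerator = (3/8) * 1.2 * 1.73 = 0.778500
Denominator = 1 + 3*1.2^2/8 = 1 + 0.540000 = 1.540000
eta = 0.778500 / 1.540000
eta = 0.5055 m

0.5055


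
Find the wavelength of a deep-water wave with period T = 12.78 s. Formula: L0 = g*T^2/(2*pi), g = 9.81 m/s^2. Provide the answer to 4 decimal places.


L0 = g * T^2 / (2 * pi)
L0 = 9.81 * 12.78^2 / (2 * pi)
L0 = 9.81 * 163.3284 / 6.28319
L0 = 1602.2516 / 6.28319
L0 = 255.0063 m

255.0063


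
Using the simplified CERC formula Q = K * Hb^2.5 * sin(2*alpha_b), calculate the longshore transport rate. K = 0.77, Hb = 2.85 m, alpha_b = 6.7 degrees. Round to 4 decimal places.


Q = K * Hb^2.5 * sin(2 * alpha_b)
Hb^2.5 = 2.85^2.5 = 13.712358
sin(2 * 6.7) = sin(13.4) = 0.231748
Q = 0.77 * 13.712358 * 0.231748
Q = 2.4469 m^3/s

2.4469


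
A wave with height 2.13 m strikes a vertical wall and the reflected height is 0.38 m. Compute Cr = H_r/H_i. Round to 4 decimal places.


Cr = H_r / H_i
Cr = 0.38 / 2.13
Cr = 0.1784

0.1784


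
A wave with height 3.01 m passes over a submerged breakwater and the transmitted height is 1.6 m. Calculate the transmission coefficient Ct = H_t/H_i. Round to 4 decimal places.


Ct = H_t / H_i
Ct = 1.6 / 3.01
Ct = 0.5316

0.5316


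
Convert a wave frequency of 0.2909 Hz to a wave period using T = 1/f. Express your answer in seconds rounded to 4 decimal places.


T = 1 / f
T = 1 / 0.2909
T = 3.4376 s

3.4376


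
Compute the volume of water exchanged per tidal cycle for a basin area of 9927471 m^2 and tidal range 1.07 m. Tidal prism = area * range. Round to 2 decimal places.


Tidal prism = Area * Tidal range
P = 9927471 * 1.07
P = 10622393.97 m^3

10622393.97


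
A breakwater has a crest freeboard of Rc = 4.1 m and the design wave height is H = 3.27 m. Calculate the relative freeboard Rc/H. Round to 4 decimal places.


Relative freeboard = Rc / H
= 4.1 / 3.27
= 1.2538

1.2538


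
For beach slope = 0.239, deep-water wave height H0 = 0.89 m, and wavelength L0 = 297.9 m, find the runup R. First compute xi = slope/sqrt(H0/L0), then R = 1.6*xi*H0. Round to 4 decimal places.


xi = slope / sqrt(H0/L0)
H0/L0 = 0.89/297.9 = 0.002988
sqrt(0.002988) = 0.054659
xi = 0.239 / 0.054659 = 4.372584
R = 1.6 * xi * H0 = 1.6 * 4.372584 * 0.89
R = 6.2266 m

6.2266


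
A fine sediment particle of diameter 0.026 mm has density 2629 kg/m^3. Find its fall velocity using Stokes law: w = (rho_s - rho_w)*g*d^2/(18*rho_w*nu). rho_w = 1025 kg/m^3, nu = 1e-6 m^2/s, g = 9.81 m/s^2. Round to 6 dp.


w = (rho_s - rho_w) * g * d^2 / (18 * rho_w * nu)
d = 0.026 mm = 0.000026 m
rho_s - rho_w = 2629 - 1025 = 1604
Numerator = 1604 * 9.81 * (0.000026)^2 = 0.000010637022
Denominator = 18 * 1025 * 1e-6 = 0.018450
w = 0.000577 m/s

0.000577


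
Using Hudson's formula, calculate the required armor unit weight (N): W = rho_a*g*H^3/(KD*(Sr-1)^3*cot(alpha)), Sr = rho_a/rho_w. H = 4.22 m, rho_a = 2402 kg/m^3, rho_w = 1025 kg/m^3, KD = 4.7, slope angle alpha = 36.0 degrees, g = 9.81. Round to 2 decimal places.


Sr = rho_a / rho_w = 2402 / 1025 = 2.343415
(Sr - 1) = 1.343415
(Sr - 1)^3 = 2.424545
cot(36.0) = 1 / tan(36.0) = 1 / 0.726543 = 1.376382
Numerator = 2402 * 9.81 * 4.22^3 = 1770840.1631
Denominator = 4.7 * 2.424545 * 1.376382 = 15.684369
W = 1770840.1631 / 15.684369
W = 112904.78 N

112904.78


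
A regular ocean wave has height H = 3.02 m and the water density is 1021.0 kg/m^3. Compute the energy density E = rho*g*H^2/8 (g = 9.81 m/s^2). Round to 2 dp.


E = (1/8) * rho * g * H^2
E = (1/8) * 1021.0 * 9.81 * 3.02^2
E = 0.125 * 1021.0 * 9.81 * 9.1204
E = 11418.75 J/m^2

11418.75


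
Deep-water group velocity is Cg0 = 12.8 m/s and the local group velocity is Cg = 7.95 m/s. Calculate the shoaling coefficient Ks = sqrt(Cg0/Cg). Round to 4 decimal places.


Ks = sqrt(Cg0 / Cg)
Ks = sqrt(12.8 / 7.95)
Ks = sqrt(1.6101)
Ks = 1.2689

1.2689


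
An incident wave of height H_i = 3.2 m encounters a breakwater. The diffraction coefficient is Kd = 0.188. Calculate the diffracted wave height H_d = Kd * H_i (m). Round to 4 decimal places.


H_d = Kd * H_i
H_d = 0.188 * 3.2
H_d = 0.6016 m

0.6016


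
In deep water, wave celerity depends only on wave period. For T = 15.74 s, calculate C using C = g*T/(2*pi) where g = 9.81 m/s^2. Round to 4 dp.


We use the deep-water celerity formula:
C = g * T / (2 * pi)
C = 9.81 * 15.74 / (2 * 3.14159...)
C = 154.409400 / 6.283185
C = 24.5750 m/s

24.5750


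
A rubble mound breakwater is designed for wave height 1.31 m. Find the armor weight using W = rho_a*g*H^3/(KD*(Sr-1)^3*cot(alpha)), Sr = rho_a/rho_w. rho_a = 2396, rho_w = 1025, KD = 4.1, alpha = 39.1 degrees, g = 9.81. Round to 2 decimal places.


Sr = rho_a / rho_w = 2396 / 1025 = 2.337561
(Sr - 1) = 1.337561
(Sr - 1)^3 = 2.392989
cot(39.1) = 1 / tan(39.1) = 1 / 0.812678 = 1.230500
Numerator = 2396 * 9.81 * 1.31^3 = 52840.8394
Denominator = 4.1 * 2.392989 * 1.230500 = 12.072748
W = 52840.8394 / 12.072748
W = 4376.87 N

4376.87


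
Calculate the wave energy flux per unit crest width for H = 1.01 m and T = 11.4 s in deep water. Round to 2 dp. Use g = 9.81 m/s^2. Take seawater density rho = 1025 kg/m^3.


P = rho * g^2 * H^2 * T / (32 * pi)
P = 1025 * 9.81^2 * 1.01^2 * 11.4 / (32 * pi)
P = 1025 * 96.2361 * 1.0201 * 11.4 / 100.53096
P = 11410.63 W/m

11410.63


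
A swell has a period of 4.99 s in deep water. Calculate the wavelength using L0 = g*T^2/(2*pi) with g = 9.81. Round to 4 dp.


L0 = g * T^2 / (2 * pi)
L0 = 9.81 * 4.99^2 / (2 * pi)
L0 = 9.81 * 24.9001 / 6.28319
L0 = 244.2700 / 6.28319
L0 = 38.8768 m

38.8768


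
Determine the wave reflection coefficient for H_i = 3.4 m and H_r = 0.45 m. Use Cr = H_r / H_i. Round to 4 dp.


Cr = H_r / H_i
Cr = 0.45 / 3.4
Cr = 0.1324

0.1324


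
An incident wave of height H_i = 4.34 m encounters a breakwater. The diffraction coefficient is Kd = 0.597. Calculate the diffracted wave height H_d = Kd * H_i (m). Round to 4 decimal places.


H_d = Kd * H_i
H_d = 0.597 * 4.34
H_d = 2.5910 m

2.5910


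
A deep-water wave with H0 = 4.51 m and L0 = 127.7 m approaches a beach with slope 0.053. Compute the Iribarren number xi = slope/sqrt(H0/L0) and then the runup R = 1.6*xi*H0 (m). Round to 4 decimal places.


xi = slope / sqrt(H0/L0)
H0/L0 = 4.51/127.7 = 0.035317
sqrt(0.035317) = 0.187929
xi = 0.053 / 0.187929 = 0.282022
R = 1.6 * xi * H0 = 1.6 * 0.282022 * 4.51
R = 2.0351 m

2.0351


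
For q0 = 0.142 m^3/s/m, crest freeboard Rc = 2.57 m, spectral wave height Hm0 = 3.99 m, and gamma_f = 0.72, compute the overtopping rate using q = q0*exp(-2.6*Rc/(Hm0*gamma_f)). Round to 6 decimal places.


q = q0 * exp(-2.6 * Rc / (Hm0 * gamma_f))
Exponent = -2.6 * 2.57 / (3.99 * 0.72)
= -2.6 * 2.57 / 2.8728
= -2.325954
exp(-2.325954) = 0.097690
q = 0.142 * 0.097690
q = 0.013872 m^3/s/m

0.013872


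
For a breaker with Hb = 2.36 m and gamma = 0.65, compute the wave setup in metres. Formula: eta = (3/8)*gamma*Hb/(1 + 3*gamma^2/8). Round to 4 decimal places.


eta = (3/8) * gamma * Hb / (1 + 3*gamma^2/8)
Numerator = (3/8) * 0.65 * 2.36 = 0.575250
Denominator = 1 + 3*0.65^2/8 = 1 + 0.158438 = 1.158438
eta = 0.575250 / 1.158438
eta = 0.4966 m

0.4966


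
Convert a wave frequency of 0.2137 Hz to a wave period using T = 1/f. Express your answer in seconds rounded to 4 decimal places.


T = 1 / f
T = 1 / 0.2137
T = 4.6795 s

4.6795


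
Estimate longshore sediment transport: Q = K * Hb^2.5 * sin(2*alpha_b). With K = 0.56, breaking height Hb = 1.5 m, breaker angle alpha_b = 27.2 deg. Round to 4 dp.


Q = K * Hb^2.5 * sin(2 * alpha_b)
Hb^2.5 = 1.5^2.5 = 2.755676
sin(2 * 27.2) = sin(54.4) = 0.813101
Q = 0.56 * 2.755676 * 0.813101
Q = 1.2548 m^3/s

1.2548


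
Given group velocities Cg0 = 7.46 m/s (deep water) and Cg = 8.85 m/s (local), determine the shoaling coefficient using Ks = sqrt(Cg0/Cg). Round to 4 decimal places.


Ks = sqrt(Cg0 / Cg)
Ks = sqrt(7.46 / 8.85)
Ks = sqrt(0.8429)
Ks = 0.9181

0.9181


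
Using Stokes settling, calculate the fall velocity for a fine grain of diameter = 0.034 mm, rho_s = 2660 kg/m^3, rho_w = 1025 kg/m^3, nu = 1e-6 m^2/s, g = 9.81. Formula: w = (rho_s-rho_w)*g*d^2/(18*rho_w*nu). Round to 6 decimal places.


w = (rho_s - rho_w) * g * d^2 / (18 * rho_w * nu)
d = 0.034 mm = 0.000034 m
rho_s - rho_w = 2660 - 1025 = 1635
Numerator = 1635 * 9.81 * (0.000034)^2 = 0.000018541489
Denominator = 18 * 1025 * 1e-6 = 0.018450
w = 0.001005 m/s

0.001005


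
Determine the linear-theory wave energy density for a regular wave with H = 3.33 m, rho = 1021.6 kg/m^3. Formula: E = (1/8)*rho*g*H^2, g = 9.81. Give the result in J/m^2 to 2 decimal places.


E = (1/8) * rho * g * H^2
E = (1/8) * 1021.6 * 9.81 * 3.33^2
E = 0.125 * 1021.6 * 9.81 * 11.0889
E = 13891.48 J/m^2

13891.48


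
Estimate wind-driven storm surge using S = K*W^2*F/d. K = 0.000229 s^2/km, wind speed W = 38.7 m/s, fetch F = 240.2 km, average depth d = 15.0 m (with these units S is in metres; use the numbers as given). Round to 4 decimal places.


S = K * W^2 * F / d
W^2 = 38.7^2 = 1497.69
S = 0.000229 * 1497.69 * 240.2 / 15.0
Numerator = 0.000229 * 1497.69 * 240.2 = 82.381637
S = 82.381637 / 15.0 = 5.4921 m

5.4921


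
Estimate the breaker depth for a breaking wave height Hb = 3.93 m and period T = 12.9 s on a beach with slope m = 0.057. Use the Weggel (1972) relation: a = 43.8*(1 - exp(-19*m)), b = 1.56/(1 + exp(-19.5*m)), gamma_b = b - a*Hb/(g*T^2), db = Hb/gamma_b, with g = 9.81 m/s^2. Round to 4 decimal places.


a = 43.8 * (1 - exp(-19 * m))
exp(-19 * 0.057) = exp(-1.0830) = 0.338578
a = 43.8 * (1 - 0.338578) = 28.970272
b = 1.56 / (1 + exp(-19.5 * m))
exp(-19.5 * 0.057) = exp(-1.1115) = 0.329065
b = 1.56 / (1 + 0.329065) = 1.173757
Hb / (g * T^2) = 3.93 / (9.81 * 12.9^2) = 3.93 / 1632.4821 = 0.00240738
gamma_b = b - a * Hb/(g*T^2) = 1.173757 - 28.970272 * 0.00240738 = 1.104015
db = Hb / gamma_b = 3.93 / 1.104015
db = 3.5597 m

3.5597


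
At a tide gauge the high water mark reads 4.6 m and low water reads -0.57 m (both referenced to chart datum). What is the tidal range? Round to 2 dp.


Tidal range = High water - Low water
Tidal range = 4.6 - (-0.57)
Tidal range = 5.17 m

5.17


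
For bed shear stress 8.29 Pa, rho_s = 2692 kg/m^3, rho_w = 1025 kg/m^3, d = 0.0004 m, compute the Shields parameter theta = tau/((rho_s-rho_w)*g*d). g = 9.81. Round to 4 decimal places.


theta = tau / ((rho_s - rho_w) * g * d)
rho_s - rho_w = 2692 - 1025 = 1667
Denominator = 1667 * 9.81 * 0.0004 = 6.541308
theta = 8.29 / 6.541308
theta = 1.2673

1.2673


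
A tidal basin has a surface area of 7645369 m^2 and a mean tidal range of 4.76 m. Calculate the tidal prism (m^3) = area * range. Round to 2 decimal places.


Tidal prism = Area * Tidal range
P = 7645369 * 4.76
P = 36391956.44 m^3

36391956.44


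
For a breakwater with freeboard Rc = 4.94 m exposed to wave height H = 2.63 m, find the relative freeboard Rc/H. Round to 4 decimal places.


Relative freeboard = Rc / H
= 4.94 / 2.63
= 1.8783

1.8783


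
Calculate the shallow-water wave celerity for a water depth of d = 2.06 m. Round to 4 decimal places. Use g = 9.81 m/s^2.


Using the shallow-water approximation:
C = sqrt(g * d) = sqrt(9.81 * 2.06)
C = sqrt(20.2086)
C = 4.4954 m/s

4.4954


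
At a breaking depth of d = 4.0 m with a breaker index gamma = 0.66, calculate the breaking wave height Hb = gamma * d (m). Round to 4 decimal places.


Hb = gamma * d
Hb = 0.66 * 4.0
Hb = 2.6400 m

2.6400


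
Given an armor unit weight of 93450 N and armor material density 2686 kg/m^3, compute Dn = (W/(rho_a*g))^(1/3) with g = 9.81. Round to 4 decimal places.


V = W / (rho_a * g)
V = 93450 / (2686 * 9.81)
V = 93450 / 26349.66
V = 3.546535 m^3
Dn = V^(1/3) = 3.546535^(1/3)
Dn = 1.5250 m

1.5250


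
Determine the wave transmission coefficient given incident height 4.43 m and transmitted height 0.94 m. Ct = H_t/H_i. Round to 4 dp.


Ct = H_t / H_i
Ct = 0.94 / 4.43
Ct = 0.2122

0.2122


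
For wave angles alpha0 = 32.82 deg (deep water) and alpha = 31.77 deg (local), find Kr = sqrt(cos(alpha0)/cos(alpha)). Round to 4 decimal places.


Kr = sqrt(cos(alpha0) / cos(alpha))
cos(32.82) = 0.840377
cos(31.77) = 0.850168
Kr = sqrt(0.840377 / 0.850168)
Kr = sqrt(0.988483)
Kr = 0.9942

0.9942


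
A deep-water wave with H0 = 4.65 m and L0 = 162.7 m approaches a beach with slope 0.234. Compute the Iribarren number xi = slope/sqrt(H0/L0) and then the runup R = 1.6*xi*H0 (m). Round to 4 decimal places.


xi = slope / sqrt(H0/L0)
H0/L0 = 4.65/162.7 = 0.028580
sqrt(0.028580) = 0.169057
xi = 0.234 / 0.169057 = 1.384150
R = 1.6 * xi * H0 = 1.6 * 1.384150 * 4.65
R = 10.2981 m

10.2981


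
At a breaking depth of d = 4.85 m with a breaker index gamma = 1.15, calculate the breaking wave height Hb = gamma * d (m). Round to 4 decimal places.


Hb = gamma * d
Hb = 1.15 * 4.85
Hb = 5.5775 m

5.5775


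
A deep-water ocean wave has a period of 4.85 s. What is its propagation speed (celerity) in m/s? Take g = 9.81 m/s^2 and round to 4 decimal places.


We use the deep-water celerity formula:
C = g * T / (2 * pi)
C = 9.81 * 4.85 / (2 * 3.14159...)
C = 47.578500 / 6.283185
C = 7.5724 m/s

7.5724


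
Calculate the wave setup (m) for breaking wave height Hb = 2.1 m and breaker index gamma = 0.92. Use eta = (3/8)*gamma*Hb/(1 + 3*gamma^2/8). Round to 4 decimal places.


eta = (3/8) * gamma * Hb / (1 + 3*gamma^2/8)
Numerator = (3/8) * 0.92 * 2.1 = 0.724500
Denominator = 1 + 3*0.92^2/8 = 1 + 0.317400 = 1.317400
eta = 0.724500 / 1.317400
eta = 0.5499 m

0.5499


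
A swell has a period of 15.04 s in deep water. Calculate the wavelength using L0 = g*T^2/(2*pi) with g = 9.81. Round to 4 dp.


L0 = g * T^2 / (2 * pi)
L0 = 9.81 * 15.04^2 / (2 * pi)
L0 = 9.81 * 226.2016 / 6.28319
L0 = 2219.0377 / 6.28319
L0 = 353.1708 m

353.1708


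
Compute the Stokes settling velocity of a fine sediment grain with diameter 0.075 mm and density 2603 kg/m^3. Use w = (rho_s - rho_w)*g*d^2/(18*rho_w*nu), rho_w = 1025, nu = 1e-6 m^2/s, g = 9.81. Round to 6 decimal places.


w = (rho_s - rho_w) * g * d^2 / (18 * rho_w * nu)
d = 0.075 mm = 0.000075 m
rho_s - rho_w = 2603 - 1025 = 1578
Numerator = 1578 * 9.81 * (0.000075)^2 = 0.000087076012
Denominator = 18 * 1025 * 1e-6 = 0.018450
w = 0.004720 m/s

0.004720


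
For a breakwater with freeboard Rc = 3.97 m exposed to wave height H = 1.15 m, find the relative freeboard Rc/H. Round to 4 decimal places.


Relative freeboard = Rc / H
= 3.97 / 1.15
= 3.4522

3.4522


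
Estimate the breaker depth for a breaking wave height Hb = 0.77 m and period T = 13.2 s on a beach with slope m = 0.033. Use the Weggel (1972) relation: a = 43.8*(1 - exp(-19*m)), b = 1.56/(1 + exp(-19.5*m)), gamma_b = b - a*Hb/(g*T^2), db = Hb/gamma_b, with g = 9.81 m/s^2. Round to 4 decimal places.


a = 43.8 * (1 - exp(-19 * m))
exp(-19 * 0.033) = exp(-0.6270) = 0.534192
a = 43.8 * (1 - 0.534192) = 20.402391
b = 1.56 / (1 + exp(-19.5 * m))
exp(-19.5 * 0.033) = exp(-0.6435) = 0.525450
b = 1.56 / (1 + 0.525450) = 1.022649
Hb / (g * T^2) = 0.77 / (9.81 * 13.2^2) = 0.77 / 1709.2944 = 0.00045048
gamma_b = b - a * Hb/(g*T^2) = 1.022649 - 20.402391 * 0.00045048 = 1.013458
db = Hb / gamma_b = 0.77 / 1.013458
db = 0.7598 m

0.7598


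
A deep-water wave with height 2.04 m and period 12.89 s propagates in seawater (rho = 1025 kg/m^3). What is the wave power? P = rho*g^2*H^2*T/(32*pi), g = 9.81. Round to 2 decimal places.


P = rho * g^2 * H^2 * T / (32 * pi)
P = 1025 * 9.81^2 * 2.04^2 * 12.89 / (32 * pi)
P = 1025 * 96.2361 * 4.1616 * 12.89 / 100.53096
P = 52635.08 W/m

52635.08


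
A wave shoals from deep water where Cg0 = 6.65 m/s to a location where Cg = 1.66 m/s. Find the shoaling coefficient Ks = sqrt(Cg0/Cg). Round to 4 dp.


Ks = sqrt(Cg0 / Cg)
Ks = sqrt(6.65 / 1.66)
Ks = sqrt(4.0060)
Ks = 2.0015

2.0015


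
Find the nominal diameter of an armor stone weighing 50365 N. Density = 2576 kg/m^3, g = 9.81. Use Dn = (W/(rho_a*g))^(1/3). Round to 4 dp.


V = W / (rho_a * g)
V = 50365 / (2576 * 9.81)
V = 50365 / 25270.56
V = 1.993031 m^3
Dn = V^(1/3) = 1.993031^(1/3)
Dn = 1.2585 m

1.2585


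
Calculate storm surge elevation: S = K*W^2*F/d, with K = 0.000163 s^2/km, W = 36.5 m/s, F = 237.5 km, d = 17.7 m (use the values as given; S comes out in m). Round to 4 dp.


S = K * W^2 * F / d
W^2 = 36.5^2 = 1332.25
S = 0.000163 * 1332.25 * 237.5 / 17.7
Numerator = 0.000163 * 1332.25 * 237.5 = 51.574728
S = 51.574728 / 17.7 = 2.9138 m

2.9138


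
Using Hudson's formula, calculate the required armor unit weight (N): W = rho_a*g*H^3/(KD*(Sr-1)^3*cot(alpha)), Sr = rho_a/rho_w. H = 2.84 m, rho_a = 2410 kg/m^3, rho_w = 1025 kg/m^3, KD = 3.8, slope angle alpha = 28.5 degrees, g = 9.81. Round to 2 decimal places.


Sr = rho_a / rho_w = 2410 / 1025 = 2.351220
(Sr - 1) = 1.351220
(Sr - 1)^3 = 2.467049
cot(28.5) = 1 / tan(28.5) = 1 / 0.542956 = 1.841771
Numerator = 2410 * 9.81 * 2.84^3 = 541553.1298
Denominator = 3.8 * 2.467049 * 1.841771 = 17.266206
W = 541553.1298 / 17.266206
W = 31364.92 N

31364.92


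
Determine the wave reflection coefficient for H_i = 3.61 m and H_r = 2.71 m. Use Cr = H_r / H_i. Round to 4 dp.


Cr = H_r / H_i
Cr = 2.71 / 3.61
Cr = 0.7507

0.7507


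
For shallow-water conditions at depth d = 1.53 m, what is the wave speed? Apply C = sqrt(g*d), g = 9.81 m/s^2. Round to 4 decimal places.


Using the shallow-water approximation:
C = sqrt(g * d) = sqrt(9.81 * 1.53)
C = sqrt(15.0093)
C = 3.8742 m/s

3.8742


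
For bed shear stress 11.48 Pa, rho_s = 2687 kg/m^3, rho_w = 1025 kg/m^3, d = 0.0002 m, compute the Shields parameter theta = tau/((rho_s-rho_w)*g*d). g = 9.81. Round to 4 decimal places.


theta = tau / ((rho_s - rho_w) * g * d)
rho_s - rho_w = 2687 - 1025 = 1662
Denominator = 1662 * 9.81 * 0.0002 = 3.260844
theta = 11.48 / 3.260844
theta = 3.5206

3.5206


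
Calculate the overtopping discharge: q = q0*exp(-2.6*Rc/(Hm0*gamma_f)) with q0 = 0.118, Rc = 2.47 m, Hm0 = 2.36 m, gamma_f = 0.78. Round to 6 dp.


q = q0 * exp(-2.6 * Rc / (Hm0 * gamma_f))
Exponent = -2.6 * 2.47 / (2.36 * 0.78)
= -2.6 * 2.47 / 1.8408
= -3.488701
exp(-3.488701) = 0.030541
q = 0.118 * 0.030541
q = 0.003604 m^3/s/m

0.003604


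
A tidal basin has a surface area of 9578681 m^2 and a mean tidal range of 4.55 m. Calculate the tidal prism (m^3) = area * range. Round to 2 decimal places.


Tidal prism = Area * Tidal range
P = 9578681 * 4.55
P = 43582998.55 m^3

43582998.55
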